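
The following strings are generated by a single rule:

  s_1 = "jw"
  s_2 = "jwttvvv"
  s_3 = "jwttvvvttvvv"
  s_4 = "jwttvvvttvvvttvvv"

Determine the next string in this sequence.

The strings grow by a fixed suffix ttvvv each time.
Applying this once more to jwttvvvttvvvttvvv:

jwttvvvttvvvttvvvttvvv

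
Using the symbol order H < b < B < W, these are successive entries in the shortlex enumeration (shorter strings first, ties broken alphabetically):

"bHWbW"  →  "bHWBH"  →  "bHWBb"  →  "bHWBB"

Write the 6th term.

bHWWH

Stepping forward 2 times from bHWBB: bHWBB → bHWBW, then the target.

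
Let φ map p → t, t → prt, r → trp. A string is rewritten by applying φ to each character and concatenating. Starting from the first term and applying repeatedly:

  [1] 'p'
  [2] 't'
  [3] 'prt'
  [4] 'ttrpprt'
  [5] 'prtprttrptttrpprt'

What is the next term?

Applying the rule to each of the 17 symbols of prtprttrptttrpprt gives the pieces t trp prt t trp prt prt trp t prt prt prt trp t t trp prt, which concatenate to the answer.

ttrpprtttrpprtprttrptprtprtprttrptttrpprt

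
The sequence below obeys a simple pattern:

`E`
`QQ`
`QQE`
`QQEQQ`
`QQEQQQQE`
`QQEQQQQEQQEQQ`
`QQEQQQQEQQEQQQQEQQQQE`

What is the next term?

From term 3 onward, concatenate the last term with the second-to-last: QQ·E = QQE, QQE·QQ = QQEQQ, …
So term 8 is QQEQQQQEQQEQQQQEQQQQE·QQEQQQQEQQEQQ.

QQEQQQQEQQEQQQQEQQQQEQQEQQQQEQQEQQ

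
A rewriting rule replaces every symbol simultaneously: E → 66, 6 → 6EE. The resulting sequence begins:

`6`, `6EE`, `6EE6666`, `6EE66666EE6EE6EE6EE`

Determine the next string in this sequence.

Rewriting the 19 symbols of 6EE66666EE6EE6EE6EE one by one yields 6EE 66 66 6EE 6EE 6EE 6EE 6EE 66 66 6EE 66 66 6EE 66 66 6EE 66 66; concatenated:

6EE66666EE6EE6EE6EE6EE66666EE66666EE66666EE6666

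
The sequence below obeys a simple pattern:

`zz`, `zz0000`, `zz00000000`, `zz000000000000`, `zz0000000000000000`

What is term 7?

Each term is the previous one with 0000 appended.
From zz0000000000000000, 2 further steps: zz0000000000000000 → zz00000000000000000000 → (answer).

zz000000000000000000000000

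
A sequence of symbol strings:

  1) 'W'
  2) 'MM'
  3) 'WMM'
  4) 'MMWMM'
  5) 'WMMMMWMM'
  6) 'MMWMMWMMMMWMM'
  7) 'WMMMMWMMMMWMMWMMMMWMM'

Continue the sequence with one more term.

From term 3 onward, concatenate the second-to-last term with the last: W·MM = WMM, MM·WMM = MMWMM, …
The next term joins MMWMMWMMMMWMM and WMMMMWMMMMWMMWMMMMWMM.

MMWMMWMMMMWMMWMMMMWMMMMWMMWMMMMWMM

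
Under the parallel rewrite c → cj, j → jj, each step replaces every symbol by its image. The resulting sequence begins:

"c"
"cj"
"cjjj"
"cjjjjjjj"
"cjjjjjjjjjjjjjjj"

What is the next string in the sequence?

φ(cjjjjjjjjjjjjjjj) expands symbol-by-symbol to cj jj jj jj jj jj jj jj jj jj jj jj jj jj jj jj; joining the 16 pieces gives the next term.

cjjjjjjjjjjjjjjjjjjjjjjjjjjjjjjj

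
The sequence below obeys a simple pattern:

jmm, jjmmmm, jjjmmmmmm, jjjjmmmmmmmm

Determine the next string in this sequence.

Term n consists of n j's, followed by 2n m's (n = 1, 2, …).
Setting n = 5 gives 5, 10 characters in each block.

jjjjjmmmmmmmmmm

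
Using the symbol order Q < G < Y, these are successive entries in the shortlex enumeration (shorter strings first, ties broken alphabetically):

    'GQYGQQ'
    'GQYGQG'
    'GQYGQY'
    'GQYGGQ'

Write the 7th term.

GQYGYQ

Stepping forward 3 times from GQYGGQ: GQYGGQ → GQYGGG → GQYGGY, then the target.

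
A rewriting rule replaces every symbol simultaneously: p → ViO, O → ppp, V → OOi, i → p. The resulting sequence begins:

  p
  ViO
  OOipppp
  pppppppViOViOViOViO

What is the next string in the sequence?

Applying the rule to each of the 19 symbols of pppppppViOViOViOViO gives the pieces ViO ViO ViO ViO ViO ViO ViO OOi p ppp OOi p ppp OOi p ppp OOi p ppp, which concatenate to the answer.

ViOViOViOViOViOViOViOOOippppOOippppOOippppOOipppp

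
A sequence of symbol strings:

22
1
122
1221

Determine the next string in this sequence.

This is a Fibonacci-style word recurrence s(k) = s(k−1)·s(k−2): e.g. 1·22 = 122.
Continuing: 1221 · 122 gives term 5.

1221122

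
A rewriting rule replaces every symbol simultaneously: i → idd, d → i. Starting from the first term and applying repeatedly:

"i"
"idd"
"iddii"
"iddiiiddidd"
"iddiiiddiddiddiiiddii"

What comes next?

iddiiiddiddiddiiiddiiiddiiiddiddiddiiiddidd

φ(iddiiiddiddiddiiiddii) expands symbol-by-symbol to idd i i idd idd idd i i idd i i idd i i idd idd idd i i idd idd; joining the 21 pieces gives the next term.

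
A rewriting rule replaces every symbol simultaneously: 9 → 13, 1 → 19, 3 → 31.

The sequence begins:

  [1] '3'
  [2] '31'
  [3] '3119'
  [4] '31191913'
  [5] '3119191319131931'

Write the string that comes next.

Rewriting the 16 symbols of 3119191319131931 one by one yields 31 19 19 13 19 13 19 31 19 13 19 31 19 13 31 19; concatenated:

31191913191319311913193119133119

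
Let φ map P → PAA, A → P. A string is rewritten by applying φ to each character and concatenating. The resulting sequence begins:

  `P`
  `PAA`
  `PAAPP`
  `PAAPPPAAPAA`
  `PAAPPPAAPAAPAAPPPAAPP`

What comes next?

φ(PAAPPPAAPAAPAAPPPAAPP) expands symbol-by-symbol to PAA P P PAA PAA PAA P P PAA P P PAA P P PAA PAA PAA P P PAA PAA; joining the 21 pieces gives the next term.

PAAPPPAAPAAPAAPPPAAPPPAAPPPAAPAAPAAPPPAAPAA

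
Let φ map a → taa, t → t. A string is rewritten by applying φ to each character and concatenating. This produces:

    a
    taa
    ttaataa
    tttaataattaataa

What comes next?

ttttaataattaataatttaataattaataa

Replace each of the 15 characters of tttaataattaataa in place — t t t taa taa t taa taa t t taa taa t taa taa — and concatenate.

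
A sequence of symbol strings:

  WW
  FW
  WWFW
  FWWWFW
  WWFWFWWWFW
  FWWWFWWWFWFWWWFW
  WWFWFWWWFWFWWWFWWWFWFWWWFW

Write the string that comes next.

FWWWFWWWFWFWWWFWWWFWFWWWFWFWWWFWWWFWFWWWFW

From term 3 onward, concatenate the second-to-last term with the last: WW·FW = WWFW, FW·WWFW = FWWWFW, …
Continuing: FWWWFWWWFWFWWWFW · WWFWFWWWFWFWWWFWWWFWFWWWFW gives term 8.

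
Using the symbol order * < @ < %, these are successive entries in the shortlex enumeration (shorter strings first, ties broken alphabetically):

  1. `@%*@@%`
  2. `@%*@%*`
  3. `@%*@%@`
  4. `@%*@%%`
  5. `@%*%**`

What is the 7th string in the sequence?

@%*%*%

Continuing the enumeration 2 steps past @%*%**: @%*%** → @%*%*@ → (answer).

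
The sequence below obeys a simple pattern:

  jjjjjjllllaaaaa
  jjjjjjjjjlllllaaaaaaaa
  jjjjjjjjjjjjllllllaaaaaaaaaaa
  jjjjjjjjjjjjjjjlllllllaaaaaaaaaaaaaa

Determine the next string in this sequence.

jjjjjjjjjjjjjjjjjjllllllllaaaaaaaaaaaaaaaaa

The n-th term is 3n+3 j's then n+3 l's then 3n+2 a's (n = 1, 2, …).
Setting n = 5 gives 18, 8, 17 characters in each block.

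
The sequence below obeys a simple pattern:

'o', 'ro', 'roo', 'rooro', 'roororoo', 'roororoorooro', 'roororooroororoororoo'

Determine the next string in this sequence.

From term 3 onward, concatenate the last term with the second-to-last: ro·o = roo, roo·ro = rooro, …
So term 8 is roororooroororoororoo·roororoorooro.

roororooroororoororooroororoorooro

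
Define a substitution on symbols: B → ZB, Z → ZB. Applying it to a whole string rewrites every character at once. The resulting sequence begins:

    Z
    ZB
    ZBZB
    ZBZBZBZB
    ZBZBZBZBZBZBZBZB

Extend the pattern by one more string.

Replace each of the 16 characters of ZBZBZBZBZBZBZBZB in place — ZB ZB ZB ZB ZB ZB ZB ZB ZB ZB ZB ZB ZB ZB ZB ZB — and concatenate.

ZBZBZBZBZBZBZBZBZBZBZBZBZBZBZBZB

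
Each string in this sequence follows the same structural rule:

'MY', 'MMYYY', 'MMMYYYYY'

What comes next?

The n-th term is n M's then 2n-1 Y's (n = 1, 2, …).
Setting n = 4 gives 4, 7 characters in each block.

MMMMYYYYYYY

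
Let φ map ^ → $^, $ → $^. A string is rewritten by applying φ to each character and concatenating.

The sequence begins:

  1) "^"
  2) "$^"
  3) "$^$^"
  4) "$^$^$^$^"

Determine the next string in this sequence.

Expanding $^$^$^$^: $→$^, ^→$^, $→$^, ^→$^, $→$^, ^→$^, $→$^, ^→$^. Concatenated: $^ $^ $^ $^ $^ $^ $^ $^.

$^$^$^$^$^$^$^$^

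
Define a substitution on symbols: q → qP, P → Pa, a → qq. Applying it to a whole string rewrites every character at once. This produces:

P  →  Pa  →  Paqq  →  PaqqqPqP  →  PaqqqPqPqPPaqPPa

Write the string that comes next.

PaqqqPqPqPPaqPPaqPPaPaqqqPPaPaqq

Replace each of the 16 characters of PaqqqPqPqPPaqPPa in place — Pa qq qP qP qP Pa qP Pa qP Pa Pa qq qP Pa Pa qq — and concatenate.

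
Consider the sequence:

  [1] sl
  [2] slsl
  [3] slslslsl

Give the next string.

slslslslslslslsl

Every step duplicates the string.
One more doubling of slslslsl gives the answer.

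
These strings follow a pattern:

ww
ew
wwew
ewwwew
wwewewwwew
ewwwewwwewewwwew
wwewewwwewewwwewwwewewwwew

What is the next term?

ewwwewwwewewwwewwwewewwwewewwwewwwewewwwew

Each term (from the third on) is the two preceding terms concatenated in order: term 3 = ww·ew = wwew.
Continuing: ewwwewwwewewwwew · wwewewwwewewwwewwwewewwwew gives term 8.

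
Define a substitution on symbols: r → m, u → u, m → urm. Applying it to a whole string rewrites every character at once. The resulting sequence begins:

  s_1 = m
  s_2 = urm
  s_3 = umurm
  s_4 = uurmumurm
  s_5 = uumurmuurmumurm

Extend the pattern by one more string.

uuurmumurmuumurmuurmumurm

Replace each of the 15 characters of uumurmuurmumurm in place — u u urm u m urm u u m urm u urm u m urm — and concatenate.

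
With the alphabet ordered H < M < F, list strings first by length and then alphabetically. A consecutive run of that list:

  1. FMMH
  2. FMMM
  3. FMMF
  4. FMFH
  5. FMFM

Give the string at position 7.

Continuing the enumeration 2 steps past FMFM: FMFM → FMFF → (answer).

FFHH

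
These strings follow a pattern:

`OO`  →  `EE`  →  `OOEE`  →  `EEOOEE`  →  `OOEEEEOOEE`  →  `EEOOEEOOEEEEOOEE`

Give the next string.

Each term (from the third on) is the two preceding terms concatenated in order: term 3 = OO·EE = OOEE.
Continuing: OOEEEEOOEE · EEOOEEOOEEEEOOEE gives term 7.

OOEEEEOOEEEEOOEEOOEEEEOOEE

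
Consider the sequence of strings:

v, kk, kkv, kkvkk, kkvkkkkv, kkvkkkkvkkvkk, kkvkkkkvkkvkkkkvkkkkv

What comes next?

Each term (from the third on) is the previous term followed by the one before it: term 3 = kk·v = kkv.
Continuing: kkvkkkkvkkvkkkkvkkkkv · kkvkkkkvkkvkk gives term 8.

kkvkkkkvkkvkkkkvkkkkvkkvkkkkvkkvkk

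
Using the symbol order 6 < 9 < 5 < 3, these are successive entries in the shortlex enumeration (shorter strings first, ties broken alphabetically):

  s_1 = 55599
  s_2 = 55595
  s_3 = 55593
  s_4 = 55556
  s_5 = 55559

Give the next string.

55555

The successor of 55559 increments the rightmost position that isn't already 3 and resets every position after it to 6.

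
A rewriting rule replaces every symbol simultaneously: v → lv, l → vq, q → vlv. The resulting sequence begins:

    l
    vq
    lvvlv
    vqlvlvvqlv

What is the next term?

Apply φ to vqlvlvvqlv symbol by symbol: v→lv, q→vlv, l→vq, v→lv, l→vq, v→lv, v→lv, q→vlv, l→vq, v→lv; joined: lv vlv vq lv vq lv lv vlv vq lv.

lvvlvvqlvvqlvlvvlvvqlv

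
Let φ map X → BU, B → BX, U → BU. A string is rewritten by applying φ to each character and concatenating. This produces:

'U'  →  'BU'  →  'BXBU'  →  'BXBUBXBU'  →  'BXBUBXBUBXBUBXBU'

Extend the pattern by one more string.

Applying the rule to each of the 16 symbols of BXBUBXBUBXBUBXBU gives the pieces BX BU BX BU BX BU BX BU BX BU BX BU BX BU BX BU, which concatenate to the answer.

BXBUBXBUBXBUBXBUBXBUBXBUBXBUBXBU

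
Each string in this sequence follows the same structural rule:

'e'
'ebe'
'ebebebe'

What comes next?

s(k+1) = s(k)·b·s(k) — each term doubles the last with 'b' between the halves.
So the next term is two copies of ebebebe with 'b' between the halves.

ebebebebebebebe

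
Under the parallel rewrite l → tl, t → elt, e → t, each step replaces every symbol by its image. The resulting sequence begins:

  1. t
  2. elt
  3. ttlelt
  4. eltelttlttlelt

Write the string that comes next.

ttleltttleltelttleltelttlttlelt

Replace each of the 14 characters of eltelttlttlelt in place — t tl elt t tl elt elt tl elt elt tl t tl elt — and concatenate.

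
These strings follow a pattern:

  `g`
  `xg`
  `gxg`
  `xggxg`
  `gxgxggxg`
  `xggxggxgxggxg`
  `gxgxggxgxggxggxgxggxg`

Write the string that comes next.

This is a Fibonacci-style word recurrence s(k) = s(k−2)·s(k−1): e.g. g·xg = gxg.
The next term joins xggxggxgxggxg and gxgxggxgxggxggxgxggxg.

xggxggxgxggxggxgxggxgxggxggxgxggxg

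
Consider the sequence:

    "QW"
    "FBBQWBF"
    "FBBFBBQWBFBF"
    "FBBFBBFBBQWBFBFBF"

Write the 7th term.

Each term wraps the previous one in FBB on the left and BF on the right.
From FBBFBBFBBQWBFBFBF, 3 further steps: FBBFBBFBBQWBFBFBF → FBBFBBFBBFBBQWBFBFBFBF → FBBFBBFBBFBBFBBQWBFBFBFBFBF → (answer).

FBBFBBFBBFBBFBBFBBQWBFBFBFBFBFBF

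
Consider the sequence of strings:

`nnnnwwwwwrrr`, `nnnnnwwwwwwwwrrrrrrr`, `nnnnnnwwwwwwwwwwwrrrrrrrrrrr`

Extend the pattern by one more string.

nnnnnnnwwwwwwwwwwwwwwrrrrrrrrrrrrrrr

The n-th term is n+3 n's then 3n+2 w's then 4n-1 r's (n = 1, 2, …).
At n = 4 the blocks have lengths 7, 14, 15.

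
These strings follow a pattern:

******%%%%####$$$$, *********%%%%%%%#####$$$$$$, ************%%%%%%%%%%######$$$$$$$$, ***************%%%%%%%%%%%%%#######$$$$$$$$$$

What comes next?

******************%%%%%%%%%%%%%%%%########$$$$$$$$$$$$

Term n consists of 3n+3 *'s, followed by 3n+1 %'s, followed by n+3 #'s, followed by 2n+2 $'s (n = 1, 2, …).
For the next term, n = 5, so the run lengths are 18, 16, 8, 12.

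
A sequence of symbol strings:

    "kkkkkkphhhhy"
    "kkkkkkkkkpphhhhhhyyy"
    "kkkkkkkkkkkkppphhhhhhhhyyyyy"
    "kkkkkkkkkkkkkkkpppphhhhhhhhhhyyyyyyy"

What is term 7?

Reading off run lengths: k runs 6, 9, 12, 15; p runs 1, 2, 3, 4; h runs 4, 6, 8, 10; y runs 1, 3, 5, 7 — each is linear in n (n = 1, 2, …).
Setting n = 7 gives 24, 7, 16, 13 characters in each block.

kkkkkkkkkkkkkkkkkkkkkkkkppppppphhhhhhhhhhhhhhhhyyyyyyyyyyyyy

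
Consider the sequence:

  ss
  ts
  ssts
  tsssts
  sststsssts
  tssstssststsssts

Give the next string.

sststssststssstssststsssts

This is a Fibonacci-style word recurrence s(k) = s(k−2)·s(k−1): e.g. ss·ts = ssts.
The next term joins sststsssts and tssstssststsssts.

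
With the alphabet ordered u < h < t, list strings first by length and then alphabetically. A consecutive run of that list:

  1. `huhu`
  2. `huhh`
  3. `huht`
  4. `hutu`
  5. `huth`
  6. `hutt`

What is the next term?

Treat hutt as a base-3 numeral over the given alphabet and add one, carrying through any trailing t's.

hhuu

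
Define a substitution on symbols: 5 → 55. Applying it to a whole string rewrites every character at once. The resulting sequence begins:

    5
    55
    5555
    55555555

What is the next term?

5555555555555555

Rewriting each symbol of 55555555: 5→55, 5→55, 5→55, 5→55, 5→55, 5→55, 5→55, 5→55, which concatenates to 55 55 55 55 55 55 55 55.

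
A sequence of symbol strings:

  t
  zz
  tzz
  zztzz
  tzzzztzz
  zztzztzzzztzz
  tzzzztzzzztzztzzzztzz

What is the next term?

zztzztzzzztzztzzzztzzzztzztzzzztzz

Each term (from the third on) is the two preceding terms concatenated in order: term 3 = t·zz = tzz.
So term 8 is zztzztzzzztzz·tzzzztzzzztzztzzzztzz.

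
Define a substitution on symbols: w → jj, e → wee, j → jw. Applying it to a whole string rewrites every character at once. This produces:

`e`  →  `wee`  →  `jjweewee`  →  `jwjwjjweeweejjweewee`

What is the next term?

φ(jwjwjjweeweejjweewee) expands symbol-by-symbol to jw jj jw jj jw jw jj wee wee jj wee wee jw jw jj wee wee jj wee wee; joining the 20 pieces gives the next term.

jwjjjwjjjwjwjjweeweejjweeweejwjwjjweeweejjweewee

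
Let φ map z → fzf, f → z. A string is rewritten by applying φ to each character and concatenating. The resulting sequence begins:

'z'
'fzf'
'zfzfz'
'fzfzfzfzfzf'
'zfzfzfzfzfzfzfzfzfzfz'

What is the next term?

Rewriting the 21 symbols of zfzfzfzfzfzfzfzfzfzfz one by one yields fzf z fzf z fzf z fzf z fzf z fzf z fzf z fzf z fzf z fzf z fzf; concatenated:

fzfzfzfzfzfzfzfzfzfzfzfzfzfzfzfzfzfzfzfzfzf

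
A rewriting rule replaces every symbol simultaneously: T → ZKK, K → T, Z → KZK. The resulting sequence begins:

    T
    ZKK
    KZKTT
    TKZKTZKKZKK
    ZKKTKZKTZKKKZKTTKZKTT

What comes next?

Applying the rule to each of the 21 symbols of ZKKTKZKTZKKKZKTTKZKTT gives the pieces KZK T T ZKK T KZK T ZKK KZK T T T KZK T ZKK ZKK T KZK T ZKK ZKK, which concatenate to the answer.

KZKTTZKKTKZKTZKKKZKTTTKZKTZKKZKKTKZKTZKKZKK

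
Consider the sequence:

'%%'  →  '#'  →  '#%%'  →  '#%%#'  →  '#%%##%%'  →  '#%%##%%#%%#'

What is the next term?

#%%##%%#%%##%%##%%

From term 3 onward, concatenate the last term with the second-to-last: #·%% = #%%, #%%·# = #%%#, …
The next term joins #%%##%%#%%# and #%%##%%.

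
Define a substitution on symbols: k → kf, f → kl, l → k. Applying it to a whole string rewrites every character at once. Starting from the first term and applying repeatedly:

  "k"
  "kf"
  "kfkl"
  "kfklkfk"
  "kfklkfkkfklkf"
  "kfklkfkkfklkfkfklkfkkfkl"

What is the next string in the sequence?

Rewriting the 24 symbols of kfklkfkkfklkfkfklkfkkfkl one by one yields kf kl kf k kf kl kf kf kl kf k kf kl kf kl kf k kf kl kf kf kl kf k; concatenated:

kfklkfkkfklkfkfklkfkkfklkfklkfkkfklkfkfklkfk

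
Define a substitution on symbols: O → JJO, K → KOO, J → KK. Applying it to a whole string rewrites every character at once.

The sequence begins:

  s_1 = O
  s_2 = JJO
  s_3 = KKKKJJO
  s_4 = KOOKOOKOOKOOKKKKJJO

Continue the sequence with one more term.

KOOJJOJJOKOOJJOJJOKOOJJOJJOKOOJJOJJOKOOKOOKOOKOOKKKKJJO

Replace each of the 19 characters of KOOKOOKOOKOOKKKKJJO in place — KOO JJO JJO KOO JJO JJO KOO JJO JJO KOO JJO JJO KOO KOO KOO KOO KK KK JJO — and concatenate.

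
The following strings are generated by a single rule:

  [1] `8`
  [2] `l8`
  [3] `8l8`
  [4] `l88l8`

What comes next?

Each term (from the third on) is the two preceding terms concatenated in order: term 3 = 8·l8 = 8l8.
Continuing: 8l8 · l88l8 gives term 5.

8l8l88l8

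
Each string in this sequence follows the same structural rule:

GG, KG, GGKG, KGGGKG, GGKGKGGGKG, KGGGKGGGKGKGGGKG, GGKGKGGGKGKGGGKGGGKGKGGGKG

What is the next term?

This is a Fibonacci-style word recurrence s(k) = s(k−2)·s(k−1): e.g. GG·KG = GGKG.
Continuing: KGGGKGGGKGKGGGKG · GGKGKGGGKGKGGGKGGGKGKGGGKG gives term 8.

KGGGKGGGKGKGGGKGGGKGKGGGKGKGGGKGGGKGKGGGKG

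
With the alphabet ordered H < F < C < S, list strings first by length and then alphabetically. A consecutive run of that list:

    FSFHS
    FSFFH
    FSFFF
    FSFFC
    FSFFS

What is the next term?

FSFCH

Find the rightmost character of FSFFS below S, bump it to the next letter, and reset everything to its right to H.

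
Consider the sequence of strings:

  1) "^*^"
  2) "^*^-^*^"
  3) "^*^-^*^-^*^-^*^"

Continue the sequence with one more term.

s(k+1) = s(k)·-·s(k) — each term doubles the last with '-' between the halves.
Doubling ^*^-^*^-^*^-^*^ with '-' between the halves:

^*^-^*^-^*^-^*^-^*^-^*^-^*^-^*^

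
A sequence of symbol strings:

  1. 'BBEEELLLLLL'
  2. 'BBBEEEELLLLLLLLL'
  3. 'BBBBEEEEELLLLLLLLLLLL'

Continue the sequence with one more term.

Each string has the form B^{n} E^{n+1} L^{3n}, where the shown terms are n = 2, 3, 4.
Setting n = 5 gives 5, 6, 15 characters in each block.

BBBBBEEEEEELLLLLLLLLLLLLLL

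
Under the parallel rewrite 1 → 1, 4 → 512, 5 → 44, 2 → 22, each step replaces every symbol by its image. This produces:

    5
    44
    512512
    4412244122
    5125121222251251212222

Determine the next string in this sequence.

Rewriting the 22 symbols of 5125121222251251212222 one by one yields 44 1 22 44 1 22 1 22 22 22 22 44 1 22 44 1 22 1 22 22 22 22; concatenated:

44122441221222222224412244122122222222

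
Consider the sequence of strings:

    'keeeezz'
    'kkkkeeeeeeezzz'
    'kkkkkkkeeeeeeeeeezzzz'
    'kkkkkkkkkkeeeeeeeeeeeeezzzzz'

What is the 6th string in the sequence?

Term n consists of 3n-2 k's, followed by 3n+1 e's, followed by n+1 z's (n = 1, 2, …).
Setting n = 6 gives 16, 19, 7 characters in each block.

kkkkkkkkkkkkkkkkeeeeeeeeeeeeeeeeeeezzzzzzz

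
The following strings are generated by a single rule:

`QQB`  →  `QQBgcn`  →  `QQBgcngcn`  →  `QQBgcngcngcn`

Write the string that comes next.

Each term is the previous one with gcn appended.
Applying this once more to QQBgcngcngcn:

QQBgcngcngcngcn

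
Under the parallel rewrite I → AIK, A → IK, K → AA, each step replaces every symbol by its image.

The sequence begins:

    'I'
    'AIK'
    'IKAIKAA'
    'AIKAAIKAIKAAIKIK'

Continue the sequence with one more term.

IKAIKAAIKIKAIKAAIKAIKAAIKIKAIKAAAIKAA

φ(AIKAAIKAIKAAIKIK) expands symbol-by-symbol to IK AIK AA IK IK AIK AA IK AIK AA IK IK AIK AA AIK AA; joining the 16 pieces gives the next term.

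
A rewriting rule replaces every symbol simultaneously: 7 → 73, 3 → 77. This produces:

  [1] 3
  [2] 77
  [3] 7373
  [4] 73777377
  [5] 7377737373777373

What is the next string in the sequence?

73777373737773777377737373777377

Applying the rule to each of the 16 symbols of 7377737373777373 gives the pieces 73 77 73 73 73 77 73 77 73 77 73 73 73 77 73 77, which concatenate to the answer.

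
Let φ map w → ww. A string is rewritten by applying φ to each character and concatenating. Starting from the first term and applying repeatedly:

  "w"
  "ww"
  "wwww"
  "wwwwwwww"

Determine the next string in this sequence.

Expanding wwwwwwww: w→ww, w→ww, w→ww, w→ww, w→ww, w→ww, w→ww, w→ww. Concatenated: ww ww ww ww ww ww ww ww.

wwwwwwwwwwwwwwww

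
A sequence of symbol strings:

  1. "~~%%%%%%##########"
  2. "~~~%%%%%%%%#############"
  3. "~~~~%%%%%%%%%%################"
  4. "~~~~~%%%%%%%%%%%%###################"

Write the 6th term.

~~~~~~~%%%%%%%%%%%%%%%%#########################

Each string has the form ~^{n-1} %^{2n} #^{3n+1}, where the shown terms are n = 3, 4, 5, 6.
For term 6, n = 8, so the run lengths are 7, 16, 25.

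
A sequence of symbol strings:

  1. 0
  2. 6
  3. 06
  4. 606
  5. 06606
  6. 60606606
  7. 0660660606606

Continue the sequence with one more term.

606066060660660606606

From term 3 onward, concatenate the second-to-last term with the last: 0·6 = 06, 6·06 = 606, …
So term 8 is 60606606·0660660606606.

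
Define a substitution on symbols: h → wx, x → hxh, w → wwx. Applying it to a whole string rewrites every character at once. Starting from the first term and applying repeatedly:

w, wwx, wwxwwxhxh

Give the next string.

Expanding wwxwwxhxh: w→wwx, w→wwx, x→hxh, w→wwx, w→wwx, x→hxh, h→wx, x→hxh, h→wx. Concatenated: wwx wwx hxh wwx wwx hxh wx hxh wx.

wwxwwxhxhwwxwwxhxhwxhxhwx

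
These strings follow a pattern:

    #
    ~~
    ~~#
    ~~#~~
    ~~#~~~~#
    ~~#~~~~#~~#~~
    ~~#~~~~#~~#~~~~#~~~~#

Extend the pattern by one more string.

~~#~~~~#~~#~~~~#~~~~#~~#~~~~#~~#~~

This is a Fibonacci-style word recurrence s(k) = s(k−1)·s(k−2): e.g. ~~·# = ~~#.
So term 8 is ~~#~~~~#~~#~~~~#~~~~#·~~#~~~~#~~#~~.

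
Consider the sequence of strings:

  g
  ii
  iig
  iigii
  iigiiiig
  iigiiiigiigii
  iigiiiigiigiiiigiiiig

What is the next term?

iigiiiigiigiiiigiiiigiigiiiigiigii

Each term (from the third on) is the previous term followed by the one before it: term 3 = ii·g = iig.
So term 8 is iigiiiigiigiiiigiiiig·iigiiiigiigii.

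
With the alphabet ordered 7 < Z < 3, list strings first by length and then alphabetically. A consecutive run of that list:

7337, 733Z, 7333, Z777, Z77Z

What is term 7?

Z7Z7

Continuing the enumeration 2 steps past Z77Z: Z77Z → Z773 → (answer).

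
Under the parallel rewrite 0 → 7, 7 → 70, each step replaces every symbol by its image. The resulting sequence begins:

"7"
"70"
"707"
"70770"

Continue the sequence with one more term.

70770707

Apply φ to 70770 symbol by symbol: 7→70, 0→7, 7→70, 7→70, 0→7; joined: 70 7 70 70 7.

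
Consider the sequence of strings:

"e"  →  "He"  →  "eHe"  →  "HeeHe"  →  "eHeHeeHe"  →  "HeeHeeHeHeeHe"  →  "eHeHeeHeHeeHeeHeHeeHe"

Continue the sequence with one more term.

HeeHeeHeHeeHeeHeHeeHeHeeHeeHeHeeHe

This is a Fibonacci-style word recurrence s(k) = s(k−2)·s(k−1): e.g. e·He = eHe.
Continuing: HeeHeeHeHeeHe · eHeHeeHeHeeHeeHeHeeHe gives term 8.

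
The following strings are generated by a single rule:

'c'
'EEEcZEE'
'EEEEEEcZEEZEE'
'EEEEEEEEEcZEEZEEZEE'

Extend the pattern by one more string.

Each term wraps the previous one in EEE on the left and ZEE on the right.
Applying this once more to EEEEEEEEEcZEEZEEZEE:

EEEEEEEEEEEEcZEEZEEZEEZEE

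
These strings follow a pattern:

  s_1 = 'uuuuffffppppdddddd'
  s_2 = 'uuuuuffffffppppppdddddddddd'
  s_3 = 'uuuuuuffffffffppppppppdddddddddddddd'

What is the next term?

The n-th term is n+2 u's then 2n f's then 2n p's then 4n-2 d's, where the shown terms are n = 2, 3, 4.
For the next term, n = 5, so the run lengths are 7, 10, 10, 18.

uuuuuuuffffffffffppppppppppdddddddddddddddddd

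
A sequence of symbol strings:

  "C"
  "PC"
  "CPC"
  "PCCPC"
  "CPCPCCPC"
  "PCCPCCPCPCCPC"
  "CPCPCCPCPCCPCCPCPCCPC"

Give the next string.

This is a Fibonacci-style word recurrence s(k) = s(k−2)·s(k−1): e.g. C·PC = CPC.
So term 8 is PCCPCCPCPCCPC·CPCPCCPCPCCPCCPCPCCPC.

PCCPCCPCPCCPCCPCPCCPCPCCPCCPCPCCPC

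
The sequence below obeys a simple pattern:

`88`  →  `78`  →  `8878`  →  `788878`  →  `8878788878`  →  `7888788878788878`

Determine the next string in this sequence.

88787888787888788878788878

Each term (from the third on) is the two preceding terms concatenated in order: term 3 = 88·78 = 8878.
So term 7 is 8878788878·7888788878788878.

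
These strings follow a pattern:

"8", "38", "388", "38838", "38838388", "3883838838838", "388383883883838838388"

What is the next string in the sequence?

3883838838838388383883883838838838

Each term (from the third on) is the previous term followed by the one before it: term 3 = 38·8 = 388.
Continuing: 388383883883838838388 · 3883838838838 gives term 8.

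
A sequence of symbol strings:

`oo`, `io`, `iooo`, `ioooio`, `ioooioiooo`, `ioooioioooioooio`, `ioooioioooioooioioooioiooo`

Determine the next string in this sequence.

ioooioioooioooioioooioioooioooioioooioooio

Each term (from the third on) is the previous term followed by the one before it: term 3 = io·oo = iooo.
So term 8 is ioooioioooioooioioooioiooo·ioooioioooioooio.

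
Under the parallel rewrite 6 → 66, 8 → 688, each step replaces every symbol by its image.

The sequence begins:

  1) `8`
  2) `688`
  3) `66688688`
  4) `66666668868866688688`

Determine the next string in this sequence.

666666666666666886886668868866666668868866688688

Applying the rule to each of the 20 symbols of 66666668868866688688 gives the pieces 66 66 66 66 66 66 66 688 688 66 688 688 66 66 66 688 688 66 688 688, which concatenate to the answer.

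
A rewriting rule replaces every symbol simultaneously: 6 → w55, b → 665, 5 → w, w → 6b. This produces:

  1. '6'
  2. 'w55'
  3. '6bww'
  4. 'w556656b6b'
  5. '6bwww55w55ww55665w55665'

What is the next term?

Applying the rule to each of the 23 symbols of 6bwww55w55ww55665w55665 gives the pieces w55 665 6b 6b 6b w w 6b w w 6b 6b w w w55 w55 w 6b w w w55 w55 w, which concatenate to the answer.

w556656b6b6bww6bww6b6bwww55w55w6bwww55w55w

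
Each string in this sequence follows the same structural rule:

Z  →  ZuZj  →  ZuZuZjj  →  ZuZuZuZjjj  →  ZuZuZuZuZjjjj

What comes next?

Each term wraps the previous one in Zu on the left and j on the right.
One more step from ZuZuZuZuZjjjj gives the answer.

ZuZuZuZuZuZjjjjj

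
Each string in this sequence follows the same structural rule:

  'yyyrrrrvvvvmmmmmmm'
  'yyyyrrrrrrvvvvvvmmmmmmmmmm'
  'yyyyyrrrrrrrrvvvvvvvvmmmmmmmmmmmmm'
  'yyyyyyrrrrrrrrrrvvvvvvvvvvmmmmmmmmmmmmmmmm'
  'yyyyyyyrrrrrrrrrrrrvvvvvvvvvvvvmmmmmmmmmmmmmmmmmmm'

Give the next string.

yyyyyyyyrrrrrrrrrrrrrrvvvvvvvvvvvvvvmmmmmmmmmmmmmmmmmmmmmm

Term n consists of n+1 y's, followed by 2n r's, followed by 2n v's, followed by 3n+1 m's, where the shown terms are n = 2, 3, 4, 5, 6.
At n = 7 the blocks have lengths 8, 14, 14, 22.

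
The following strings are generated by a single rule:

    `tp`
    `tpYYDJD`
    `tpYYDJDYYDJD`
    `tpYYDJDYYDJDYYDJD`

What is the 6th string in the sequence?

tpYYDJDYYDJDYYDJDYYDJDYYDJD

Every step adds YYDJD to the end: s(k+1) = s(k)·YYDJD.
From tpYYDJDYYDJDYYDJD, 2 further steps: tpYYDJDYYDJDYYDJD → tpYYDJDYYDJDYYDJDYYDJD → (answer).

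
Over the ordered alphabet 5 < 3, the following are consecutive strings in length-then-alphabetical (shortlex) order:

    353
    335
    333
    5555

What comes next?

5553

Find the rightmost character of 5555 below 3, bump it to the next letter, and reset everything to its right to 5.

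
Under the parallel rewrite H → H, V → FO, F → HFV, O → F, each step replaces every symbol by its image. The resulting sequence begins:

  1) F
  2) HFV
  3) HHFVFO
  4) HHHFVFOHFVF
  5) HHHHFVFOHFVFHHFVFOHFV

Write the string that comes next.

Rewriting the 21 symbols of HHHHFVFOHFVFHHFVFOHFV one by one yields H H H H HFV FO HFV F H HFV FO HFV H H HFV FO HFV F H HFV FO; concatenated:

HHHHHFVFOHFVFHHFVFOHFVHHHFVFOHFVFHHFVFO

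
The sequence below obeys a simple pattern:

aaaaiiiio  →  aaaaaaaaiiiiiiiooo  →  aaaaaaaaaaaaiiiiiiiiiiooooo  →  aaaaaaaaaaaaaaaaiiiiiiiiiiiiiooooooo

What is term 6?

Each string has the form a^{4n} i^{3n+1} o^{2n-1} (n = 1, 2, …).
Setting n = 6 gives 24, 19, 11 characters in each block.

aaaaaaaaaaaaaaaaaaaaaaaaiiiiiiiiiiiiiiiiiiiooooooooooo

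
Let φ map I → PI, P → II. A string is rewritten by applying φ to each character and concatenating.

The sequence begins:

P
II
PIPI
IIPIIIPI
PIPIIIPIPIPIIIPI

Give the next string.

Applying the rule to each of the 16 symbols of PIPIIIPIPIPIIIPI gives the pieces II PI II PI PI PI II PI II PI II PI PI PI II PI, which concatenate to the answer.

IIPIIIPIPIPIIIPIIIPIIIPIPIPIIIPI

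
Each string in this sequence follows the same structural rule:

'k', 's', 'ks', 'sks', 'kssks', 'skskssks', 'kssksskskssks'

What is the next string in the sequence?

This is a Fibonacci-style word recurrence s(k) = s(k−2)·s(k−1): e.g. k·s = ks.
The next term joins skskssks and kssksskskssks.

sksksskskssksskskssks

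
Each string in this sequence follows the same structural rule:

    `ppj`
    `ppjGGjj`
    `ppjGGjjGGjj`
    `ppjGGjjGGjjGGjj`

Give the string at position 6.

ppjGGjjGGjjGGjjGGjjGGjj

Every step adds GGjj to the end: s(k+1) = s(k)·GGjj.
From ppjGGjjGGjjGGjj, 2 further steps: ppjGGjjGGjjGGjj → ppjGGjjGGjjGGjjGGjj → (answer).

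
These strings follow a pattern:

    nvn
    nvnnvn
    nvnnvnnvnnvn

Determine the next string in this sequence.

nvnnvnnvnnvnnvnnvnnvnnvn

s(k+1) = s(k)·s(k) — each term doubles the last.
One more doubling of nvnnvnnvnnvn gives the answer.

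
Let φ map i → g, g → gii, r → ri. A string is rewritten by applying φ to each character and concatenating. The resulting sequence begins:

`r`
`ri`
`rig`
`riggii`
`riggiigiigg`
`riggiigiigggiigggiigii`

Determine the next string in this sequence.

Applying the rule to each of the 22 symbols of riggiigiigggiigggiigii gives the pieces ri g gii gii g g gii g g gii gii gii g g gii gii gii g g gii g g, which concatenate to the answer.

riggiigiigggiigggiigiigiigggiigiigiigggiigg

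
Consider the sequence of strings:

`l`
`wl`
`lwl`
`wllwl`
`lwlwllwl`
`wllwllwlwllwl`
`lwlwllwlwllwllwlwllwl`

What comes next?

wllwllwlwllwllwlwllwlwllwllwlwllwl

This is a Fibonacci-style word recurrence s(k) = s(k−2)·s(k−1): e.g. l·wl = lwl.
The next term joins wllwllwlwllwl and lwlwllwlwllwllwlwllwl.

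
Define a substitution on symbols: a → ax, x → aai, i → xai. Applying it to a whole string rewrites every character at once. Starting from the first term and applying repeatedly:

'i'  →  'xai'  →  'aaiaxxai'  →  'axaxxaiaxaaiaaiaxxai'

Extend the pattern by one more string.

axaaiaxaaiaaiaxxaiaxaaiaxaxxaiaxaxxaiaxaaiaaiaxxai

φ(axaxxaiaxaaiaaiaxxai) expands symbol-by-symbol to ax aai ax aai aai ax xai ax aai ax ax xai ax ax xai ax aai aai ax xai; joining the 20 pieces gives the next term.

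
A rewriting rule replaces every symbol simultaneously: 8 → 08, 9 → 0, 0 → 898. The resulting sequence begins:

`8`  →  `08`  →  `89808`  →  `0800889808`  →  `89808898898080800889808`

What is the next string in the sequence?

080088980808008080088980889808898898080800889808

Replace each of the 23 characters of 89808898898080800889808 in place — 08 0 08 898 08 08 0 08 08 0 08 898 08 898 08 898 898 08 08 0 08 898 08 — and concatenate.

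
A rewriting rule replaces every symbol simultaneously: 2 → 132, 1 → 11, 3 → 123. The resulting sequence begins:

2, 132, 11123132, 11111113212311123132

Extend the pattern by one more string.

Replace each of the 20 characters of 11111113212311123132 in place — 11 11 11 11 11 11 11 123 132 11 132 123 11 11 11 132 123 11 123 132 — and concatenate.

111111111111111231321113212311111113212311123132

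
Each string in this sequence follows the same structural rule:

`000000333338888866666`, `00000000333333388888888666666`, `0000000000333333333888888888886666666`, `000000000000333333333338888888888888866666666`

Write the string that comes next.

00000000000000333333333333388888888888888888666666666

Each string has the form 0^{2n+2} 3^{2n+1} 8^{3n-1} 6^{n+3}, where the shown terms are n = 2, 3, 4, 5.
For the next term, n = 6, so the run lengths are 14, 13, 17, 9.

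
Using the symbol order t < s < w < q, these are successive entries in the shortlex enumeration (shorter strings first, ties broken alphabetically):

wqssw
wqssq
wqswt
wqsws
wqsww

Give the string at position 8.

wqsqs

Advancing 3 positions from wqsww through wqsww → wqswq → wqsqt reaches term 8.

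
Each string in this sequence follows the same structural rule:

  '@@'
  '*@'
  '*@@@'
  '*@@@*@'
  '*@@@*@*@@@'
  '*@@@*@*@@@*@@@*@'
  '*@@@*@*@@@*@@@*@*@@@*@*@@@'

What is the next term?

*@@@*@*@@@*@@@*@*@@@*@*@@@*@@@*@*@@@*@@@*@

Each term (from the third on) is the previous term followed by the one before it: term 3 = *@·@@ = *@@@.
The next term joins *@@@*@*@@@*@@@*@*@@@*@*@@@ and *@@@*@*@@@*@@@*@.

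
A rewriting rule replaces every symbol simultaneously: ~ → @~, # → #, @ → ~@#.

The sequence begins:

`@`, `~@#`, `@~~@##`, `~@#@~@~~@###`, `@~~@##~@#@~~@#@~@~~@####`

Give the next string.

φ(@~~@##~@#@~~@#@~@~~@####) expands symbol-by-symbol to ~@# @~ @~ ~@# # # @~ ~@# # ~@# @~ @~ ~@# # ~@# @~ ~@# @~ @~ ~@# # # # #; joining the 24 pieces gives the next term.

~@#@~@~~@###@~~@##~@#@~@~~@##~@#@~~@#@~@~~@#####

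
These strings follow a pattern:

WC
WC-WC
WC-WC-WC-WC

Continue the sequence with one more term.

WC-WC-WC-WC-WC-WC-WC-WC

s(k+1) = s(k)·-·s(k) — each term doubles the last with '-' between the halves.
One more doubling of WC-WC-WC-WC gives the answer.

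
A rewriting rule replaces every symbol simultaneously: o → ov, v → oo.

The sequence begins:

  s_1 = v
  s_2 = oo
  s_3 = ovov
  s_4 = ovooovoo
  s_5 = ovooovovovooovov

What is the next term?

Replace each of the 16 characters of ovooovovovooovov in place — ov oo ov ov ov oo ov oo ov oo ov ov ov oo ov oo — and concatenate.

ovooovovovooovooovooovovovooovoo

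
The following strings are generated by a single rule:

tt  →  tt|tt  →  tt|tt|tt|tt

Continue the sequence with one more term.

tt|tt|tt|tt|tt|tt|tt|tt

Each string is two copies of the previous one joined by '|'.
One more doubling of tt|tt|tt|tt gives the answer.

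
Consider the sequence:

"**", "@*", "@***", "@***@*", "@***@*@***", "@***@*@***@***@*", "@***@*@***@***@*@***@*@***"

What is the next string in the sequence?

Each term (from the third on) is the previous term followed by the one before it: term 3 = @*·** = @***.
Continuing: @***@*@***@***@*@***@*@*** · @***@*@***@***@* gives term 8.

@***@*@***@***@*@***@*@***@***@*@***@***@*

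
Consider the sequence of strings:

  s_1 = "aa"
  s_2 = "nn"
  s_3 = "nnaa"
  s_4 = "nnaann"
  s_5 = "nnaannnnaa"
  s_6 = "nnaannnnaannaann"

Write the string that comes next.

Each term (from the third on) is the previous term followed by the one before it: term 3 = nn·aa = nnaa.
Continuing: nnaannnnaannaann · nnaannnnaa gives term 7.

nnaannnnaannaannnnaannnnaa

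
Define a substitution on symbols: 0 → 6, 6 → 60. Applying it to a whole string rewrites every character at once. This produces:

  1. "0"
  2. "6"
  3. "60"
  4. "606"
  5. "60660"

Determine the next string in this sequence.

60660606

Expanding 60660: 6→60, 0→6, 6→60, 6→60, 0→6. Concatenated: 60 6 60 60 6.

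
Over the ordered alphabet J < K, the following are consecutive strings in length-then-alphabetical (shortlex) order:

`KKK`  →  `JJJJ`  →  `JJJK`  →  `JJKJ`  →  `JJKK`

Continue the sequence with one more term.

Find the rightmost character of JJKK below K, bump it to the next letter, and reset everything to its right to J.

JKJJ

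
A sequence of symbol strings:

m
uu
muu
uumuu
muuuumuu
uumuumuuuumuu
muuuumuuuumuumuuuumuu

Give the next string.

uumuumuuuumuumuuuumuuuumuumuuuumuu

This is a Fibonacci-style word recurrence s(k) = s(k−2)·s(k−1): e.g. m·uu = muu.
So term 8 is uumuumuuuumuu·muuuumuuuumuumuuuumuu.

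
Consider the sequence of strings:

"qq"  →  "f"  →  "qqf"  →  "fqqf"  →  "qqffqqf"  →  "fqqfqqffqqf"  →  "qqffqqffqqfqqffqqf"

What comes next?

From term 3 onward, concatenate the second-to-last term with the last: qq·f = qqf, f·qqf = fqqf, …
The next term joins fqqfqqffqqf and qqffqqffqqfqqffqqf.

fqqfqqffqqfqqffqqffqqfqqffqqf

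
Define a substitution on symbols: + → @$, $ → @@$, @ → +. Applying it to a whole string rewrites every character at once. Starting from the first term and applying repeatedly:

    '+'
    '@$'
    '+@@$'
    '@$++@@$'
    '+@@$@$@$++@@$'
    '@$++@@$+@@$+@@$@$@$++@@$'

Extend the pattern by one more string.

Rewriting the 24 symbols of @$++@@$+@@$+@@$@$@$++@@$ one by one yields + @@$ @$ @$ + + @@$ @$ + + @@$ @$ + + @@$ + @@$ + @@$ @$ @$ + + @@$; concatenated:

+@@$@$@$++@@$@$++@@$@$++@@$+@@$+@@$@$@$++@@$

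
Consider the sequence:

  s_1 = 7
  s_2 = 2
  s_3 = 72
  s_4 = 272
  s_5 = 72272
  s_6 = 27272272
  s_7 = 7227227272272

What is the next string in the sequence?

This is a Fibonacci-style word recurrence s(k) = s(k−2)·s(k−1): e.g. 7·2 = 72.
The next term joins 27272272 and 7227227272272.

272722727227227272272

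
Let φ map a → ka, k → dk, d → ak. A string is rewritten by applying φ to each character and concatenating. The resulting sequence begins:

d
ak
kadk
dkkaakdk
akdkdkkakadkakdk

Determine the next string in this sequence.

Rewriting the 16 symbols of akdkdkkakadkakdk one by one yields ka dk ak dk ak dk dk ka dk ka ak dk ka dk ak dk; concatenated:

kadkakdkakdkdkkadkkaakdkkadkakdk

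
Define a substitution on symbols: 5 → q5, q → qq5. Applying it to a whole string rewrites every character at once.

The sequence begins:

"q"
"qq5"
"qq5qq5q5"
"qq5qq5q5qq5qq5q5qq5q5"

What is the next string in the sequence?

qq5qq5q5qq5qq5q5qq5q5qq5qq5q5qq5qq5q5qq5q5qq5qq5q5qq5q5

Replace each of the 21 characters of qq5qq5q5qq5qq5q5qq5q5 in place — qq5 qq5 q5 qq5 qq5 q5 qq5 q5 qq5 qq5 q5 qq5 qq5 q5 qq5 q5 qq5 qq5 q5 qq5 q5 — and concatenate.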